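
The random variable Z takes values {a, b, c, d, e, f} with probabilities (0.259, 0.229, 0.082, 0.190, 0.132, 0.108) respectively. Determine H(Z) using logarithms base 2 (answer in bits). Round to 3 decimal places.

2.475 bits

H(Z) = −Σ p·log₂ p.
  −(0.259)·log₂(0.259) = 0.5048
  −(0.229)·log₂(0.229) = 0.4870
  −(0.082)·log₂(0.082) = 0.2959
  −(0.190)·log₂(0.190) = 0.4552
  −(0.132)·log₂(0.132) = 0.3856
  −(0.108)·log₂(0.108) = 0.3468
Sum: 0.5048 + 0.4870 + 0.2959 + 0.4552 + 0.3856 + 0.3468 = 2.475 bits.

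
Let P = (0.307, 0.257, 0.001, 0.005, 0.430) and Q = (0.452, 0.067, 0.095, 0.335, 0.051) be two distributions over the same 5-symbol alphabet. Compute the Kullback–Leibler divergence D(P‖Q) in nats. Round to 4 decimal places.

D(P‖Q) = Σ p·ln(p/q).
  0.307·ln(0.307/0.452) = -0.11876
  0.257·ln(0.257/0.067) = 0.34551
  0.001·ln(0.001/0.095) = -0.00455
  0.005·ln(0.005/0.335) = -0.02102
  0.430·ln(0.430/0.051) = 0.91674
D(P‖Q) = 1.1179 nats.

1.1179 nats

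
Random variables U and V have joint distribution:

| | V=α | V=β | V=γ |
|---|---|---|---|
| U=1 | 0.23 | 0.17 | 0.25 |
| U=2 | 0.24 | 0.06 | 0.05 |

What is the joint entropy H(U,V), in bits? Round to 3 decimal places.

2.376 bits

H(U,V) = −Σ p(x,y)·log₂ p(x,y) over all 6 cells.
  cell (1,α): −0.23·log₂0.23 = 0.4877
  cell (1,β): −0.17·log₂0.17 = 0.4346
  cell (1,γ): −0.25·log₂0.25 = 0.5000
  cell (2,α): −0.24·log₂0.24 = 0.4941
  cell (2,β): −0.06·log₂0.06 = 0.2435
  cell (2,γ): −0.05·log₂0.05 = 0.2161
Sum = 2.376 bits.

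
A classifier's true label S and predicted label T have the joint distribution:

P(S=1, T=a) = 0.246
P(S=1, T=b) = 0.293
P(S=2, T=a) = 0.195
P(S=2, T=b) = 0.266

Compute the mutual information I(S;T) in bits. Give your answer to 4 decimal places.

0.0008 bits

Marginals: p(S) = (0.5390, 0.4610), p(T) = (0.4410, 0.5590).
I(S;T) = H(S) + H(T) − H(S,T).
H(S) = 0.9956, H(T) = 0.9899, H(S,T) = 1.9847.
I(S;T) = 0.9956 + 0.9899 − 1.9847 = 0.0008 bits.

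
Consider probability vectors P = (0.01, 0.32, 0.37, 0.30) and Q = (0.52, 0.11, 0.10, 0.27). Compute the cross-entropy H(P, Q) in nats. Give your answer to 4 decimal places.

H(P,Q) = −Σ p·ln q.
  −0.01·ln(0.52) = 0.00654
  −0.32·ln(0.11) = 0.70633
  −0.37·ln(0.10) = 0.85196
  −0.30·ln(0.27) = 0.39280
H(P,Q) = 1.9576 nats.

1.9576 nats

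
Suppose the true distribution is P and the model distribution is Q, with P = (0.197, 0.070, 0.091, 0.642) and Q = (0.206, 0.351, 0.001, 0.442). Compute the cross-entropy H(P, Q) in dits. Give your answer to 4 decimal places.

H(P,Q) = −Σ p·log₁₀ q.
  −0.197·log₁₀(0.206) = 0.13517
  −0.070·log₁₀(0.351) = 0.03183
  −0.091·log₁₀(0.001) = 0.27300
  −0.642·log₁₀(0.442) = 0.22764
H(P,Q) = 0.6676 dits.

0.6676 dits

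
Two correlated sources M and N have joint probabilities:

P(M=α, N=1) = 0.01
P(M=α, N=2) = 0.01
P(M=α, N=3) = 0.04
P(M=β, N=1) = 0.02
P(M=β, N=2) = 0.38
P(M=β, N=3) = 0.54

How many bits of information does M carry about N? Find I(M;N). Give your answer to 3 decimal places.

0.023 bits

Marginals: p(M) = (0.0600, 0.9400), p(N) = (0.0300, 0.3900, 0.5800).
I(M;N) = Σ p(x,y)·log₂[p(x,y)/(p(x)p(y))].
  (α,1): 0.01·log₂(5.5556) = 0.0247
  (α,2): 0.01·log₂(0.4274) = -0.0123
  (α,3): 0.04·log₂(1.1494) = 0.0080
  (β,1): 0.02·log₂(0.7092) = -0.0099
  (β,2): 0.38·log₂(1.0366) = 0.0197
  (β,3): 0.54·log₂(0.9905) = -0.0075
Sum = 0.023 bits.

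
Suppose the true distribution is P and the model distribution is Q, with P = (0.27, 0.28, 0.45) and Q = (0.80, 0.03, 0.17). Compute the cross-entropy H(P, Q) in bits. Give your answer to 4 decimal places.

2.6538 bits

H(P,Q) = −Σ p·log₂ q.
  −0.27·log₂(0.80) = 0.08692
  −0.28·log₂(0.03) = 1.41649
  −0.45·log₂(0.17) = 1.15038
H(P,Q) = 2.6538 bits.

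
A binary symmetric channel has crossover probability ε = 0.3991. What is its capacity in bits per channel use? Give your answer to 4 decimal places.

0.0296 bits

Binary symmetric channel: C = 1 − h₂(ε) where h₂ is the binary entropy function.
h₂(0.3991) = −0.3991·log₂0.3991 − 0.6009·log₂0.6009 = 0.9704.
C = 1 − 0.9704 = 0.0296 bits per channel use.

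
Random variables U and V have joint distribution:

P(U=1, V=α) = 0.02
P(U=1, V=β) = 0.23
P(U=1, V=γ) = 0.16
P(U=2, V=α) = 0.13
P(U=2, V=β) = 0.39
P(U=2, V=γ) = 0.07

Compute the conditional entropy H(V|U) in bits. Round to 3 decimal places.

Marginals: p(U) = (0.4100, 0.5900), p(V) = (0.1500, 0.6200, 0.2300).
H(V|U) = Σ p(U) · H(V|U=·).
  U=1: p=0.4100, H(V|U=1) = 1.2102
  U=2: p=0.5900, H(V|U=2) = 1.2405
Weighted sum = 1.228 bits.

1.228 bits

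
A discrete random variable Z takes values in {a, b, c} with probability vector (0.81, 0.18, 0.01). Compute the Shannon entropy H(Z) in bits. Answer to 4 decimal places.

0.7580 bits

H(Z) = −Σ p·log₂ p.
  −(0.81)·log₂(0.81) = 0.24625
  −(0.18)·log₂(0.18) = 0.44531
  −(0.01)·log₂(0.01) = 0.06644
Sum: 0.24625 + 0.44531 + 0.06644 = 0.7580 bits.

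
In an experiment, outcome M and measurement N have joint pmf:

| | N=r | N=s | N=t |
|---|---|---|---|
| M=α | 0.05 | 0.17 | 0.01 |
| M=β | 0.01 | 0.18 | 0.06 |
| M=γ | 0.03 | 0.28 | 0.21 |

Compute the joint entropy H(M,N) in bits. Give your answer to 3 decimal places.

2.611 bits

H(M,N) = −Σ p(x,y)·log₂ p(x,y) over all 9 cells.
  cell (α,r): −0.05·log₂0.05 = 0.2161
  cell (α,s): −0.17·log₂0.17 = 0.4346
  cell (α,t): −0.01·log₂0.01 = 0.0664
  cell (β,r): −0.01·log₂0.01 = 0.0664
  cell (β,s): −0.18·log₂0.18 = 0.4453
  cell (β,t): −0.06·log₂0.06 = 0.2435
  cell (γ,r): −0.03·log₂0.03 = 0.1518
  cell (γ,s): −0.28·log₂0.28 = 0.5142
  cell (γ,t): −0.21·log₂0.21 = 0.4728
Sum = 2.611 bits.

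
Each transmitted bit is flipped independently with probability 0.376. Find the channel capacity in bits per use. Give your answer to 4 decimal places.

Binary symmetric channel: C = 1 − h₂(ε) where h₂ is the binary entropy function.
h₂(0.376) = −0.376·log₂0.376 − 0.624·log₂0.624 = 0.9552.
C = 1 − 0.9552 = 0.0448 bits per channel use.

0.0448 bits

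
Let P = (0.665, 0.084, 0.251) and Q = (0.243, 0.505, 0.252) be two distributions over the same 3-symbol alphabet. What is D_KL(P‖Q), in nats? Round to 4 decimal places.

D(P‖Q) = Σ p·ln(p/q).
  0.665·ln(0.665/0.243) = 0.66947
  0.084·ln(0.084/0.505) = -0.15067
  0.251·ln(0.251/0.252) = -0.00100
D(P‖Q) = 0.5178 nats.

0.5178 nats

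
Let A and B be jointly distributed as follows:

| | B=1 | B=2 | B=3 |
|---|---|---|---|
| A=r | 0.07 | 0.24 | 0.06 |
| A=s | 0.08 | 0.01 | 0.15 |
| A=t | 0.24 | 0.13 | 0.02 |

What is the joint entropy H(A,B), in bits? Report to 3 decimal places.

H(A,B) = −Σ p(x,y)·log₂ p(x,y) over all 9 cells.
  cell (r,1): −0.07·log₂0.07 = 0.2686
  cell (r,2): −0.24·log₂0.24 = 0.4941
  cell (r,3): −0.06·log₂0.06 = 0.2435
  cell (s,1): −0.08·log₂0.08 = 0.2915
  cell (s,2): −0.01·log₂0.01 = 0.0664
  cell (s,3): −0.15·log₂0.15 = 0.4105
  cell (t,1): −0.24·log₂0.24 = 0.4941
  cell (t,2): −0.13·log₂0.13 = 0.3826
  cell (t,3): −0.02·log₂0.02 = 0.1129
Sum = 2.764 bits.

2.764 bits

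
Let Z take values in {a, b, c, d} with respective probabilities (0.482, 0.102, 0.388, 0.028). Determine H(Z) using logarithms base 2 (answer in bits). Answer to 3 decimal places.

H(Z) = −Σ p·log₂ p.
  −(0.482)·log₂(0.482) = 0.5075
  −(0.102)·log₂(0.102) = 0.3359
  −(0.388)·log₂(0.388) = 0.5300
  −(0.028)·log₂(0.028) = 0.1444
Sum: 0.5075 + 0.3359 + 0.5300 + 0.1444 = 1.518 bits.

1.518 bits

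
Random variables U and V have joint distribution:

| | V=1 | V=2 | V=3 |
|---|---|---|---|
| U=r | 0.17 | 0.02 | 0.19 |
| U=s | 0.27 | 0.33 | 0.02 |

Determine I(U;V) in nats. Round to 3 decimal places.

0.228 nats

Marginals: p(U) = (0.3800, 0.6200), p(V) = (0.4400, 0.3500, 0.2100).
I(U;V) = Σ p(x,y)·ln[p(x,y)/(p(x)p(y))].
  (r,1): 0.17·ln(1.0167) = 0.0028
  (r,2): 0.02·ln(0.1504) = -0.0379
  (r,3): 0.19·ln(2.3810) = 0.1648
  (s,1): 0.27·ln(0.9897) = -0.0028
  (s,2): 0.33·ln(1.5207) = 0.1383
  (s,3): 0.02·ln(0.1536) = -0.0375
Sum = 0.228 nats.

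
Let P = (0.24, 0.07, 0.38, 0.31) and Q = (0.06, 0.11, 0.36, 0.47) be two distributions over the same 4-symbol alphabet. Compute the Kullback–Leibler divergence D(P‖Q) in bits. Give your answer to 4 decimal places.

D(P‖Q) = Σ p·log₂(p/q).
  0.24·log₂(0.24/0.06) = 0.48000
  0.07·log₂(0.07/0.11) = -0.04565
  0.38·log₂(0.38/0.36) = 0.02964
  0.31·log₂(0.31/0.47) = -0.18612
D(P‖Q) = 0.2779 bits.

0.2779 bits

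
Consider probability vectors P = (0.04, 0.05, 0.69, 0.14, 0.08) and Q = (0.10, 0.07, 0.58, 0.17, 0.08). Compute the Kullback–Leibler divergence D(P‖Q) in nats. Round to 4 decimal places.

D(P‖Q) = Σ p·ln(p/q).
  0.04·ln(0.04/0.10) = -0.03665
  0.05·ln(0.05/0.07) = -0.01682
  0.69·ln(0.69/0.58) = 0.11983
  0.14·ln(0.14/0.17) = -0.02718
  0.08·ln(0.08/0.08) = 0.00000
D(P‖Q) = 0.0392 nats.

0.0392 nats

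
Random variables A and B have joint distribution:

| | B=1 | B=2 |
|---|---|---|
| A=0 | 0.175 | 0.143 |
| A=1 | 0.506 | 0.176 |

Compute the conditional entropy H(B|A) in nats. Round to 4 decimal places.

0.6082 nats

Chain rule: H(B|A) = H(A,B) − H(A).
Marginals: p(A) = (0.3180, 0.6820), p(B) = (0.6810, 0.3190).
H(A,B) = 1.2336 nats; H(A) = 0.6254 nats.
H(B|A) = 1.2336 − 0.6254 = 0.6082 nats.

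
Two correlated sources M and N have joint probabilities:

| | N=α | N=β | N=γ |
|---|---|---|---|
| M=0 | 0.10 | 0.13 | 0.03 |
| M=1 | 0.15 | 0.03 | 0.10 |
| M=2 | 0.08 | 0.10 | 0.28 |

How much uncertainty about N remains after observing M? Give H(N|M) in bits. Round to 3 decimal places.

1.364 bits

Marginals: p(M) = (0.2600, 0.2800, 0.4600), p(N) = (0.3300, 0.2600, 0.4100).
H(N|M) = Σ p(M) · H(N|M=·).
  M=0: p=0.2600, H(N|M=0) = 1.3897
  M=1: p=0.2800, H(N|M=1) = 1.3582
  M=2: p=0.4600, H(N|M=2) = 1.3534
Weighted sum = 1.364 bits.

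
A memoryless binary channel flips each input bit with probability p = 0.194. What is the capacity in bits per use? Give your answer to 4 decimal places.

0.2902 bits

Binary symmetric channel: C = 1 − h₂(ε) where h₂ is the binary entropy function.
h₂(0.194) = −0.194·log₂0.194 − 0.806·log₂0.806 = 0.7098.
C = 1 − 0.7098 = 0.2902 bits per channel use.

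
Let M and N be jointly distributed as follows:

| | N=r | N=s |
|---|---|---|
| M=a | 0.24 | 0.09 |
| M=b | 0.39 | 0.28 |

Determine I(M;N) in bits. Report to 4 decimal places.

0.0148 bits

Marginals: p(M) = (0.3300, 0.6700), p(N) = (0.6300, 0.3700).
I(M;N) = H(M) + H(N) − H(M,N).
H(M) = 0.9149, H(N) = 0.9507, H(M,N) = 1.8508.
I(M;N) = 0.9149 + 0.9507 − 1.8508 = 0.0148 bits.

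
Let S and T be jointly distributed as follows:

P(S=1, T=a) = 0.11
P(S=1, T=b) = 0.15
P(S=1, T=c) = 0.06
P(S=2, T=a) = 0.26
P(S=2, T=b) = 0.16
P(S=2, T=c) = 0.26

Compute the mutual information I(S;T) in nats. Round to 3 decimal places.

Marginals: p(S) = (0.3200, 0.6800), p(T) = (0.3700, 0.3100, 0.3200).
I(S;T) = H(S) + H(T) − H(S,T).
H(S) = 0.6269, H(T) = 1.0956, H(S,T) = 1.6899.
I(S;T) = 0.6269 + 1.0956 − 1.6899 = 0.033 nats.

0.033 nats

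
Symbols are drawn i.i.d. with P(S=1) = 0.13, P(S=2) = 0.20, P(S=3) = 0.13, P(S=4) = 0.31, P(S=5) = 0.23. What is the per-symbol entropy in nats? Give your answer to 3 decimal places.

1.553 nats

H(S) = −Σ p·ln p.
  −(0.13)·ln(0.13) = 0.2652
  −(0.20)·ln(0.20) = 0.3219
  −(0.13)·ln(0.13) = 0.2652
  −(0.31)·ln(0.31) = 0.3631
  −(0.23)·ln(0.23) = 0.3380
Sum: 0.2652 + 0.3219 + 0.2652 + 0.3631 + 0.3380 = 1.553 nats.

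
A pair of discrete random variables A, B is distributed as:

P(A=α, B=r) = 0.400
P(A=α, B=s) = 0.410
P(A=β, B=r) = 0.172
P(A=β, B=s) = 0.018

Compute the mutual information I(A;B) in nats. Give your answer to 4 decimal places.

0.0618 nats

Marginals: p(A) = (0.8100, 0.1900), p(B) = (0.5720, 0.4280).
I(A;B) = H(A) + H(B) − H(A,B).
H(A) = 0.4862, H(B) = 0.6827, H(A,B) = 1.1071.
I(A;B) = 0.4862 + 0.6827 − 1.1071 = 0.0618 nats.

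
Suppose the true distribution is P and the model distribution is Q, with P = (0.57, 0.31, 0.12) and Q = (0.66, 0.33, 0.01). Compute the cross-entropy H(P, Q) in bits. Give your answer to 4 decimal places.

1.6348 bits

H(P,Q) = −Σ p·log₂ q.
  −0.57·log₂(0.66) = 0.34169
  −0.31·log₂(0.33) = 0.49583
  −0.12·log₂(0.01) = 0.79726
H(P,Q) = 1.6348 bits.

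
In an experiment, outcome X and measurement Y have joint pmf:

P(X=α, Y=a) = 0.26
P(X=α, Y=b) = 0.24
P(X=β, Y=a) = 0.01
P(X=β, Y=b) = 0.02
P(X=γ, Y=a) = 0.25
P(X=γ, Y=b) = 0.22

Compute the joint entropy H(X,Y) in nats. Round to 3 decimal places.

H(X,Y) = −Σ p(x,y)·ln p(x,y) over all 6 cells.
  cell (α,a): −0.26·ln0.26 = 0.3502
  cell (α,b): −0.24·ln0.24 = 0.3425
  cell (β,a): −0.01·ln0.01 = 0.0461
  cell (β,b): −0.02·ln0.02 = 0.0782
  cell (γ,a): −0.25·ln0.25 = 0.3466
  cell (γ,b): −0.22·ln0.22 = 0.3331
Sum = 1.497 nats.

1.497 nats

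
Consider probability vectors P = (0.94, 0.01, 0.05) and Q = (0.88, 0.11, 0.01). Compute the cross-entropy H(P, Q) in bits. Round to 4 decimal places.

H(P,Q) = −Σ p·log₂ q.
  −0.94·log₂(0.88) = 0.17336
  −0.01·log₂(0.11) = 0.03184
  −0.05·log₂(0.01) = 0.33219
H(P,Q) = 0.5374 bits.

0.5374 bits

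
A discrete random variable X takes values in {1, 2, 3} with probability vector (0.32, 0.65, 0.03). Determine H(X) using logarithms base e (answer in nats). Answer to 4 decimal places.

0.7498 nats

H(X) = −Σ p·ln p.
  −(0.32)·ln(0.32) = 0.36462
  −(0.65)·ln(0.65) = 0.28001
  −(0.03)·ln(0.03) = 0.10520
Sum: 0.36462 + 0.28001 + 0.10520 = 0.7498 nats.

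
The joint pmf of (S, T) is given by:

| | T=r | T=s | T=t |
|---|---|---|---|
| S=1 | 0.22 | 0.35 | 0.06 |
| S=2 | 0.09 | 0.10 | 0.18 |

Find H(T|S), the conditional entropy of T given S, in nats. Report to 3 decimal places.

0.966 nats

Chain rule: H(T|S) = H(S,T) − H(S).
Marginals: p(S) = (0.6300, 0.3700), p(T) = (0.3100, 0.4500, 0.2400).
H(S,T) = 1.6250 nats; H(S) = 0.6590 nats.
H(T|S) = 1.6250 − 0.6590 = 0.966 nats.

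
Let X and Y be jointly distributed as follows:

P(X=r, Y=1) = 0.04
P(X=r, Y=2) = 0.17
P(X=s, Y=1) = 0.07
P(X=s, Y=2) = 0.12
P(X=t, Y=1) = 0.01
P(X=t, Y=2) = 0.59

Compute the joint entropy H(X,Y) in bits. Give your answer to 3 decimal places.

H(X,Y) = −Σ p(x,y)·log₂ p(x,y) over all 6 cells.
  cell (r,1): −0.04·log₂0.04 = 0.1858
  cell (r,2): −0.17·log₂0.17 = 0.4346
  cell (s,1): −0.07·log₂0.07 = 0.2686
  cell (s,2): −0.12·log₂0.12 = 0.3671
  cell (t,1): −0.01·log₂0.01 = 0.0664
  cell (t,2): −0.59·log₂0.59 = 0.4491
Sum = 1.772 bits.

1.772 bits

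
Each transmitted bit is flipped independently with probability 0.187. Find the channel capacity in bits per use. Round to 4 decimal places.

0.3048 bits

Binary symmetric channel: C = 1 − h₂(ε) where h₂ is the binary entropy function.
h₂(0.187) = −0.187·log₂0.187 − 0.813·log₂0.813 = 0.6952.
C = 1 − 0.6952 = 0.3048 bits per channel use.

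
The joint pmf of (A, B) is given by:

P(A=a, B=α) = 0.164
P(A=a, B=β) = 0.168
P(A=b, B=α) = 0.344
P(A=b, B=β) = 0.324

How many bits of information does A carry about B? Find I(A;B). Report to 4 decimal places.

0.0003 bits

Marginals: p(A) = (0.3320, 0.6680), p(B) = (0.5080, 0.4920).
I(A;B) = Σ p(x,y)·log₂[p(x,y)/(p(x)p(y))].
  (a,α): 0.164·log₂(0.9724) = -0.00662
  (a,β): 0.168·log₂(1.0285) = 0.00681
  (b,α): 0.344·log₂(1.0137) = 0.00676
  (b,β): 0.324·log₂(0.9858) = -0.00667
Sum = 0.0003 bits.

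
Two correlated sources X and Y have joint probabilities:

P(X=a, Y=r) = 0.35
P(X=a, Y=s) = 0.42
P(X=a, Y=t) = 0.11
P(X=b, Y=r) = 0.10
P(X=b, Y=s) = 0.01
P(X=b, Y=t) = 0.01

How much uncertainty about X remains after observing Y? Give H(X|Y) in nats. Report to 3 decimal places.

Marginals: p(X) = (0.8800, 0.1200), p(Y) = (0.4500, 0.4300, 0.1200).
H(X|Y) = Σ p(Y) · H(X|Y=·).
  Y=r: p=0.4500, H(X|Y=r) = 0.5297
  Y=s: p=0.4300, H(X|Y=s) = 0.1105
  Y=t: p=0.1200, H(X|Y=t) = 0.2868
Weighted sum = 0.320 nats.

0.320 nats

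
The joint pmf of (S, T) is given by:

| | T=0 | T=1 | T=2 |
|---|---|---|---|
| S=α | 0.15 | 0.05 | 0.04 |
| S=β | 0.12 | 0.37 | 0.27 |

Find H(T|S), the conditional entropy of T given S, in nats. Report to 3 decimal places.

Marginals: p(S) = (0.2400, 0.7600), p(T) = (0.2700, 0.4200, 0.3100).
H(T|S) = Σ p(S) · H(T|S=·).
  S=α: p=0.2400, H(T|S=α) = 0.9192
  S=β: p=0.7600, H(T|S=β) = 1.0095
Weighted sum = 0.988 nats.

0.988 nats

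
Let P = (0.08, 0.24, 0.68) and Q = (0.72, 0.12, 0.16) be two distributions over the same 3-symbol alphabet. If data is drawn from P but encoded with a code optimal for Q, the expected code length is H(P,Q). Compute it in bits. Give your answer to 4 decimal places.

H(P,Q) = −Σ p·log₂ q.
  −0.08·log₂(0.72) = 0.03791
  −0.24·log₂(0.12) = 0.73413
  −0.68·log₂(0.16) = 1.79782
H(P,Q) = 2.5699 bits.

2.5699 bits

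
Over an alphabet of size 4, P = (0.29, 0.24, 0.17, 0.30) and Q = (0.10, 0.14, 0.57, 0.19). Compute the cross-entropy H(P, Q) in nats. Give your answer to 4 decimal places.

H(P,Q) = −Σ p·ln q.
  −0.29·ln(0.10) = 0.66775
  −0.24·ln(0.14) = 0.47187
  −0.17·ln(0.57) = 0.09556
  −0.30·ln(0.19) = 0.49822
H(P,Q) = 1.7334 nats.

1.7334 nats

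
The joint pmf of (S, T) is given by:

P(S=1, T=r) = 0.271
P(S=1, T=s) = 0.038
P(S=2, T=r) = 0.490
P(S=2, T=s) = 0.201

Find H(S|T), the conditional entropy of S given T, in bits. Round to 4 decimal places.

0.8659 bits

Chain rule: H(S|T) = H(S,T) − H(T).
Marginals: p(S) = (0.3090, 0.6910), p(T) = (0.7610, 0.2390).
H(S,T) = 1.6593 bits; H(T) = 0.7934 bits.
H(S|T) = 1.6593 − 0.7934 = 0.8659 bits.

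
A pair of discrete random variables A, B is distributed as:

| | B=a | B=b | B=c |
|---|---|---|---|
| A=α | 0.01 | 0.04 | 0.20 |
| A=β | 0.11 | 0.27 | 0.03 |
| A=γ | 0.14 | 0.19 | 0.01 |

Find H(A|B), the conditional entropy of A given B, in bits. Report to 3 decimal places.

1.148 bits

Chain rule: H(A|B) = H(A,B) − H(B).
Marginals: p(A) = (0.2500, 0.4100, 0.3400), p(B) = (0.2600, 0.5000, 0.2400).
H(A,B) = 2.6474 bits; H(B) = 1.4994 bits.
H(A|B) = 2.6474 − 1.4994 = 1.148 bits.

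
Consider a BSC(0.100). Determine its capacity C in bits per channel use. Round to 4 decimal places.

0.5310 bits

Binary symmetric channel: C = 1 − h₂(ε) where h₂ is the binary entropy function.
h₂(0.100) = −0.100·log₂0.100 − 0.900·log₂0.900 = 0.4690.
C = 1 − 0.4690 = 0.5310 bits per channel use.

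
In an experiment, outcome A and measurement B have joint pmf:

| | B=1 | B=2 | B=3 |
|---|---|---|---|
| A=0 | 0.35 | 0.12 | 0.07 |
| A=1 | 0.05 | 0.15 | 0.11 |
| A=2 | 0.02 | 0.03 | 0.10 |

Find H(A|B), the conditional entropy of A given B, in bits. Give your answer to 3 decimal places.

1.179 bits

Marginals: p(A) = (0.5400, 0.3100, 0.1500), p(B) = (0.4200, 0.3000, 0.2800).
H(A|B) = Σ p(B) · H(A|B=·).
  B=1: p=0.4200, H(A|B=1) = 0.7939
  B=2: p=0.3000, H(A|B=2) = 1.3610
  B=3: p=0.2800, H(A|B=3) = 1.5601
Weighted sum = 1.179 bits.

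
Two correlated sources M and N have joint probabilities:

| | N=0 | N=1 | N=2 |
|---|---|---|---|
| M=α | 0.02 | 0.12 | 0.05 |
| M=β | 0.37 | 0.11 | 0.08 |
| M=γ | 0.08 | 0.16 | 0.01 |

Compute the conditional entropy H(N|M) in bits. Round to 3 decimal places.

Chain rule: H(N|M) = H(M,N) − H(M).
Marginals: p(M) = (0.1900, 0.5600, 0.2500), p(N) = (0.4700, 0.3900, 0.1400).
H(M,N) = 2.6495 bits; H(M) = 1.4237 bits.
H(N|M) = 2.6495 − 1.4237 = 1.226 bits.

1.226 bits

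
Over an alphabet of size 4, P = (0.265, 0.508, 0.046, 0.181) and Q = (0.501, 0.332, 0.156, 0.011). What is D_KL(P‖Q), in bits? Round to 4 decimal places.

0.7185 bits

D(P‖Q) = Σ p·log₂(p/q).
  0.265·log₂(0.265/0.501) = -0.24349
  0.508·log₂(0.508/0.332) = 0.31173
  0.046·log₂(0.046/0.156) = -0.08104
  0.181·log₂(0.181/0.011) = 0.73131
D(P‖Q) = 0.7185 bits.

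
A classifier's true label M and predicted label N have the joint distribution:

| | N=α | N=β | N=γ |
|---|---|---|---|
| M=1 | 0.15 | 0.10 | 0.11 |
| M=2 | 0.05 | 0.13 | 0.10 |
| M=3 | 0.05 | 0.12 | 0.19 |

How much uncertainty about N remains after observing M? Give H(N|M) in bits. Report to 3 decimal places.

1.487 bits

Marginals: p(M) = (0.3600, 0.2800, 0.3600), p(N) = (0.2500, 0.3500, 0.4000).
H(N|M) = Σ p(M) · H(N|M=·).
  M=1: p=0.3600, H(N|M=1) = 1.5622
  M=2: p=0.2800, H(N|M=2) = 1.4883
  M=3: p=0.3600, H(N|M=3) = 1.4105
Weighted sum = 1.487 bits.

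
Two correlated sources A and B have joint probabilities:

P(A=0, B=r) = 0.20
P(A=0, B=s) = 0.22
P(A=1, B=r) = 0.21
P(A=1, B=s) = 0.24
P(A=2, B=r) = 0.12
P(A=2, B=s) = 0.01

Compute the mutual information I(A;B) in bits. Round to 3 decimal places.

Marginals: p(A) = (0.4200, 0.4500, 0.1300), p(B) = (0.5300, 0.4700).
I(A;B) = H(A) + H(B) − H(A,B).
H(A) = 1.4267, H(B) = 0.9974, H(A,B) = 2.3454.
I(A;B) = 1.4267 + 0.9974 − 2.3454 = 0.079 bits.

0.079 bits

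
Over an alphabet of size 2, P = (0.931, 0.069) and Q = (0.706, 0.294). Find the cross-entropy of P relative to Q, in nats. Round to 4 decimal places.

0.4086 nats

H(P,Q) = −Σ p·ln q.
  −0.931·ln(0.706) = 0.32412
  −0.069·ln(0.294) = 0.08447
H(P,Q) = 0.4086 nats.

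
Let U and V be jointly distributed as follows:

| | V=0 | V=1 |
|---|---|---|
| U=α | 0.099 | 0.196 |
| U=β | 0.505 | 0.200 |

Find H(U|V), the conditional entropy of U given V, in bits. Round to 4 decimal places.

0.7847 bits

Marginals: p(U) = (0.2950, 0.7050), p(V) = (0.6040, 0.3960).
H(U|V) = Σ p(V) · H(U|V=·).
  V=0: p=0.6040, H(U|V=0) = 0.6436
  V=1: p=0.3960, H(U|V=1) = 0.9999
Weighted sum = 0.7847 bits.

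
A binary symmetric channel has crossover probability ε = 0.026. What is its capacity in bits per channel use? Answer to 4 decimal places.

Binary symmetric channel: C = 1 − h₂(ε) where h₂ is the binary entropy function.
h₂(0.026) = −0.026·log₂0.026 − 0.974·log₂0.974 = 0.1739.
C = 1 − 0.1739 = 0.8261 bits per channel use.

0.8261 bits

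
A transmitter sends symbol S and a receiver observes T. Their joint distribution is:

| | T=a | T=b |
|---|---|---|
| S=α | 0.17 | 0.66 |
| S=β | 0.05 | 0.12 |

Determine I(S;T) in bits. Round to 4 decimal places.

0.0045 bits

Marginals: p(S) = (0.8300, 0.1700), p(T) = (0.2200, 0.7800).
I(S;T) = H(S) + H(T) − H(S,T).
H(S) = 0.6577, H(T) = 0.7602, H(S,T) = 1.4134.
I(S;T) = 0.6577 + 0.7602 − 1.4134 = 0.0045 bits.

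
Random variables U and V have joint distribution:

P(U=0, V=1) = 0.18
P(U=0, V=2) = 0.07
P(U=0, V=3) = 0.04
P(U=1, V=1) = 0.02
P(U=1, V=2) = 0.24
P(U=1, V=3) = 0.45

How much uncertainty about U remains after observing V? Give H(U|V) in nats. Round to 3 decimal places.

0.369 nats

Marginals: p(U) = (0.2900, 0.7100), p(V) = (0.2000, 0.3100, 0.4900).
H(U|V) = Σ p(V) · H(U|V=·).
  V=1: p=0.2000, H(U|V=1) = 0.3251
  V=2: p=0.3100, H(U|V=2) = 0.5342
  V=3: p=0.4900, H(U|V=3) = 0.2827
Weighted sum = 0.369 nats.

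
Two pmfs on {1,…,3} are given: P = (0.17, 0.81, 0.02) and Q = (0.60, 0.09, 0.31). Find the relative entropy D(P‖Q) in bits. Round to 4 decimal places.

D(P‖Q) = Σ p·log₂(p/q).
  0.17·log₂(0.17/0.60) = -0.30930
  0.81·log₂(0.81/0.09) = 2.56764
  0.02·log₂(0.02/0.31) = -0.07908
D(P‖Q) = 2.1793 bits.

2.1793 bits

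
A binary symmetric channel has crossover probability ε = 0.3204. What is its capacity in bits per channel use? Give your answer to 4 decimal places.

0.0952 bits

Binary symmetric channel: C = 1 − h₂(ε) where h₂ is the binary entropy function.
h₂(0.3204) = −0.3204·log₂0.3204 − 0.6796·log₂0.6796 = 0.9048.
C = 1 − 0.9048 = 0.0952 bits per channel use.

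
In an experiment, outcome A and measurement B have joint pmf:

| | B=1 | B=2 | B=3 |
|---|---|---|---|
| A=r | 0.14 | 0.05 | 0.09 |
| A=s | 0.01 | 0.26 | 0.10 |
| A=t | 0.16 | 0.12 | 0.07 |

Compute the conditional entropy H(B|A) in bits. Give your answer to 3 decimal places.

Chain rule: H(B|A) = H(A,B) − H(A).
Marginals: p(A) = (0.2800, 0.3700, 0.3500), p(B) = (0.3100, 0.4300, 0.2600).
H(A,B) = 2.8884 bits; H(A) = 1.5751 bits.
H(B|A) = 2.8884 − 1.5751 = 1.313 bits.

1.313 bits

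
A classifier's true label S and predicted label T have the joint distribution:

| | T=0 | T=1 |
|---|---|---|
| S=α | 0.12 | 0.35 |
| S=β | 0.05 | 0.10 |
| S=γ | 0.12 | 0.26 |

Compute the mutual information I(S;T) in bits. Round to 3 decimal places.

0.004 bits

Marginals: p(S) = (0.4700, 0.1500, 0.3800), p(T) = (0.2900, 0.7100).
I(S;T) = H(S) + H(T) − H(S,T).
H(S) = 1.4530, H(T) = 0.8687, H(S,T) = 2.3178.
I(S;T) = 1.4530 + 0.8687 − 2.3178 = 0.004 bits.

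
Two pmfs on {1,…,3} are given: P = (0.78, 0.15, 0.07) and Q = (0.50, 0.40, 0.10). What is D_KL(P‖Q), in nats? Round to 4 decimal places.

D(P‖Q) = Σ p·ln(p/q).
  0.78·ln(0.78/0.50) = 0.34685
  0.15·ln(0.15/0.40) = -0.14712
  0.07·ln(0.07/0.10) = -0.02497
D(P‖Q) = 0.1748 nats.

0.1748 nats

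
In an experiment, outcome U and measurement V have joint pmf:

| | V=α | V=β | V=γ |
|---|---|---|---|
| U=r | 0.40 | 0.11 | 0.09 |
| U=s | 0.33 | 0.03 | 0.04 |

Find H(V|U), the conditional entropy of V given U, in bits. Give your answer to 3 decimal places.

Chain rule: H(V|U) = H(U,V) − H(U).
Marginals: p(U) = (0.6000, 0.4000), p(V) = (0.7300, 0.1400, 0.1300).
H(U,V) = 2.0571 bits; H(U) = 0.9710 bits.
H(V|U) = 2.0571 − 0.9710 = 1.086 bits.

1.086 bits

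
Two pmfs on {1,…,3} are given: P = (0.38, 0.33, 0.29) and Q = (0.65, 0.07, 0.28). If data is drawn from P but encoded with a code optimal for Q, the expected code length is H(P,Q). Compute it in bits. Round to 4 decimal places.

H(P,Q) = −Σ p·log₂ q.
  −0.38·log₂(0.65) = 0.23617
  −0.33·log₂(0.07) = 1.26605
  −0.29·log₂(0.28) = 0.53259
H(P,Q) = 2.0348 bits.

2.0348 bits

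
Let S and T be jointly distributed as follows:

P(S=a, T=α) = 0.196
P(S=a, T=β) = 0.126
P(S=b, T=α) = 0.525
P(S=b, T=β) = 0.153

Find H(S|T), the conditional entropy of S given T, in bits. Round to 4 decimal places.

0.8857 bits

Marginals: p(S) = (0.3220, 0.6780), p(T) = (0.7210, 0.2790).
H(S|T) = Σ p(T) · H(S|T=·).
  T=α: p=0.7210, H(S|T=α) = 0.8441
  T=β: p=0.2790, H(S|T=β) = 0.9932
Weighted sum = 0.8857 bits.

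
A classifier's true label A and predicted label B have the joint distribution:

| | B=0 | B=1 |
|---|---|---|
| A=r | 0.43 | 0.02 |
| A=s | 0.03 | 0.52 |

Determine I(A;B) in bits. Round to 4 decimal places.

0.7094 bits

Marginals: p(A) = (0.4500, 0.5500), p(B) = (0.4600, 0.5400).
I(A;B) = H(A) + H(B) − H(A,B).
H(A) = 0.9928, H(B) = 0.9954, H(A,B) = 1.2788.
I(A;B) = 0.9928 + 0.9954 − 1.2788 = 0.7094 bits.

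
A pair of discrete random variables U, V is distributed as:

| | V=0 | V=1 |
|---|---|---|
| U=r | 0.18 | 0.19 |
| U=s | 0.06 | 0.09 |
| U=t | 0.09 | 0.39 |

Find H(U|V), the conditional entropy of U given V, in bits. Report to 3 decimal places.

1.384 bits

Marginals: p(U) = (0.3700, 0.1500, 0.4800), p(V) = (0.3300, 0.6700).
H(U|V) = Σ p(V) · H(U|V=·).
  V=0: p=0.3300, H(U|V=0) = 1.4354
  V=1: p=0.6700, H(U|V=1) = 1.3591
Weighted sum = 1.384 bits.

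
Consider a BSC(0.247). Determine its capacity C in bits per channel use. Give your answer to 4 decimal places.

0.1935 bits

Binary symmetric channel: C = 1 − h₂(ε) where h₂ is the binary entropy function.
h₂(0.247) = −0.247·log₂0.247 − 0.753·log₂0.753 = 0.8065.
C = 1 − 0.8065 = 0.1935 bits per channel use.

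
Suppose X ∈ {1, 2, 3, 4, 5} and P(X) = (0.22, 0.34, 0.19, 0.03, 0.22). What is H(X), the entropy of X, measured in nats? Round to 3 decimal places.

1.454 nats

H(X) = −Σ p·ln p.
  −(0.22)·ln(0.22) = 0.3331
  −(0.34)·ln(0.34) = 0.3668
  −(0.19)·ln(0.19) = 0.3155
  −(0.03)·ln(0.03) = 0.1052
  −(0.22)·ln(0.22) = 0.3331
Sum: 0.3331 + 0.3668 + 0.3155 + 0.1052 + 0.3331 = 1.454 nats.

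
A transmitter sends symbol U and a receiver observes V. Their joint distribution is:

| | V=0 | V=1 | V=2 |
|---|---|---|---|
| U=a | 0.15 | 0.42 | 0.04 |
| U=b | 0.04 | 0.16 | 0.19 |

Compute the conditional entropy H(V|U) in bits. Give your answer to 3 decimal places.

Marginals: p(U) = (0.6100, 0.3900), p(V) = (0.1900, 0.5800, 0.2300).
H(V|U) = Σ p(U) · H(V|U=·).
  U=a: p=0.6100, H(V|U=a) = 1.1261
  U=b: p=0.3900, H(V|U=b) = 1.3697
Weighted sum = 1.221 bits.

1.221 bits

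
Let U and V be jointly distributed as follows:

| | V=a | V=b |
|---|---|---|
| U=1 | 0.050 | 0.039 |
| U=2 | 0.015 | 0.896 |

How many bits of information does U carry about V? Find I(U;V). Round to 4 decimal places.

0.1486 bits

Marginals: p(U) = (0.0890, 0.9110), p(V) = (0.0650, 0.9350).
I(U;V) = Σ p(x,y)·log₂[p(x,y)/(p(x)p(y))].
  (1,a): 0.050·log₂(8.6430) = 0.15558
  (1,b): 0.039·log₂(0.4687) = -0.04264
  (2,a): 0.015·log₂(0.2533) = -0.02972
  (2,b): 0.896·log₂(1.0519) = 0.06542
Sum = 0.1486 bits.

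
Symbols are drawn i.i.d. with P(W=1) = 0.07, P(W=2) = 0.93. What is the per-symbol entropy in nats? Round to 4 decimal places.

H(W) = −Σ p·ln p.
  −(0.07)·ln(0.07) = 0.18615
  −(0.93)·ln(0.93) = 0.06749
Sum: 0.18615 + 0.06749 = 0.2536 nats.

0.2536 nats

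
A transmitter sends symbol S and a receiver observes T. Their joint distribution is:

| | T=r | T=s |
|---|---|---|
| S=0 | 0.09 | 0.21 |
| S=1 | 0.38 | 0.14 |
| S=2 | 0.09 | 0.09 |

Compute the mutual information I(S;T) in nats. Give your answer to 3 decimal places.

Marginals: p(S) = (0.3000, 0.5200, 0.1800), p(T) = (0.5600, 0.4400).
I(S;T) = Σ p(x,y)·ln[p(x,y)/(p(x)p(y))].
  (0,r): 0.09·ln(0.5357) = -0.0562
  (0,s): 0.21·ln(1.5909) = 0.0975
  (1,r): 0.38·ln(1.3049) = 0.1011
  (1,s): 0.14·ln(0.6119) = -0.0688
  (2,r): 0.09·ln(0.8929) = -0.0102
  (2,s): 0.09·ln(1.1364) = 0.0115
Sum = 0.075 nats.

0.075 nats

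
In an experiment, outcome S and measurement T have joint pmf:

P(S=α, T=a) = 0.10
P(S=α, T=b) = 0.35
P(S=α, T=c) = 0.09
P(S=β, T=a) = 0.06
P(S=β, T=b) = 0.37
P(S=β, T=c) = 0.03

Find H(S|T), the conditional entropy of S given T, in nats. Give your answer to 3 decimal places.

0.672 nats

Marginals: p(S) = (0.5400, 0.4600), p(T) = (0.1600, 0.7200, 0.1200).
H(S|T) = Σ p(T) · H(S|T=·).
  T=a: p=0.1600, H(S|T=a) = 0.6616
  T=b: p=0.7200, H(S|T=b) = 0.6928
  T=c: p=0.1200, H(S|T=c) = 0.5623
Weighted sum = 0.672 nats.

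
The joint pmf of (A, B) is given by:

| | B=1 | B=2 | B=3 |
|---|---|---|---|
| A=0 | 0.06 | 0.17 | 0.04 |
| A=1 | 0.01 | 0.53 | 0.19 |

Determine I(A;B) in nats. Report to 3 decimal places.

0.060 nats

Marginals: p(A) = (0.2700, 0.7300), p(B) = (0.0700, 0.7000, 0.2300).
I(A;B) = Σ p(x,y)·ln[p(x,y)/(p(x)p(y))].
  (0,1): 0.06·ln(3.1746) = 0.0693
  (0,2): 0.17·ln(0.8995) = -0.0180
  (0,3): 0.04·ln(0.6441) = -0.0176
  (1,1): 0.01·ln(0.1957) = -0.0163
  (1,2): 0.53·ln(1.0372) = 0.0193
  (1,3): 0.19·ln(1.1316) = 0.0235
Sum = 0.060 nats.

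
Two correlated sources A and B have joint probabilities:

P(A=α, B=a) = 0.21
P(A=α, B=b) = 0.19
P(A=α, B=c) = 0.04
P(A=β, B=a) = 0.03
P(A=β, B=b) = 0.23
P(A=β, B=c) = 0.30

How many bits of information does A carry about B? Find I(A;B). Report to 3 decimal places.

Marginals: p(A) = (0.4400, 0.5600), p(B) = (0.2400, 0.4200, 0.3400).
I(A;B) = H(A) + H(B) − H(A,B).
H(A) = 0.9896, H(B) = 1.5490, H(A,B) = 2.2743.
I(A;B) = 0.9896 + 1.5490 − 2.2743 = 0.264 bits.

0.264 bits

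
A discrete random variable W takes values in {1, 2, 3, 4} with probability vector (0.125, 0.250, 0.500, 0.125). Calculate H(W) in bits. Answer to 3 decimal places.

H(W) = −Σ p·log₂ p.
  −(0.125)·log₂(0.125) = 0.3750
  −(0.250)·log₂(0.250) = 0.5000
  −(0.500)·log₂(0.500) = 0.5000
  −(0.125)·log₂(0.125) = 0.3750
Sum: 0.3750 + 0.5000 + 0.5000 + 0.3750 = 1.750 bits.

1.750 bits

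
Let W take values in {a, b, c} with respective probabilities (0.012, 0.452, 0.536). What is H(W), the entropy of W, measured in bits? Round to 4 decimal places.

1.0766 bits

H(W) = −Σ p·log₂ p.
  −(0.012)·log₂(0.012) = 0.07657
  −(0.452)·log₂(0.452) = 0.51781
  −(0.536)·log₂(0.536) = 0.48224
Sum: 0.07657 + 0.51781 + 0.48224 = 1.0766 bits.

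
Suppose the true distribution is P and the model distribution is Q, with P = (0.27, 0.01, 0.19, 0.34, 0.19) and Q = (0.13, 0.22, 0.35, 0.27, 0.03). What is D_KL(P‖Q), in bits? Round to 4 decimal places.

0.6917 bits

D(P‖Q) = Σ p·log₂(p/q).
  0.27·log₂(0.27/0.13) = 0.28470
  0.01·log₂(0.01/0.22) = -0.04459
  0.19·log₂(0.19/0.35) = -0.16746
  0.34·log₂(0.34/0.27) = 0.11308
  0.19·log₂(0.19/0.03) = 0.50596
D(P‖Q) = 0.6917 bits.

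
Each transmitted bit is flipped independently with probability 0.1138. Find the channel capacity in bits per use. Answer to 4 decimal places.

Binary symmetric channel: C = 1 − h₂(ε) where h₂ is the binary entropy function.
h₂(0.1138) = −0.1138·log₂0.1138 − 0.8862·log₂0.8862 = 0.5113.
C = 1 − 0.5113 = 0.4887 bits per channel use.

0.4887 bits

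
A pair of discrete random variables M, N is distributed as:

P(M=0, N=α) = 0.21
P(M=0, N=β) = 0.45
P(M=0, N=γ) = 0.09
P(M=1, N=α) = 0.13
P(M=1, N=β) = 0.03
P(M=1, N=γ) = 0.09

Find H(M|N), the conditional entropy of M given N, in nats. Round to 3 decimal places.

0.463 nats

Chain rule: H(M|N) = H(M,N) − H(N).
Marginals: p(M) = (0.7500, 0.2500), p(N) = (0.3400, 0.4800, 0.1800).
H(M,N) = 1.4909 nats; H(N) = 1.0278 nats.
H(M|N) = 1.4909 − 1.0278 = 0.463 nats.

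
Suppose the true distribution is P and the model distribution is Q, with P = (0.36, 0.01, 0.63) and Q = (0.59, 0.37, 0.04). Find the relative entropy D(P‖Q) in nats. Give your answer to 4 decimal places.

D(P‖Q) = Σ p·ln(p/q).
  0.36·ln(0.36/0.59) = -0.17785
  0.01·ln(0.01/0.37) = -0.03611
  0.63·ln(0.63/0.04) = 1.73681
D(P‖Q) = 1.5229 nats.

1.5229 nats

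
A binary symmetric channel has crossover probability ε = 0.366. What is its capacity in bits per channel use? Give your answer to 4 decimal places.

0.0524 bits

Binary symmetric channel: C = 1 − h₂(ε) where h₂ is the binary entropy function.
h₂(0.366) = −0.366·log₂0.366 − 0.634·log₂0.634 = 0.9476.
C = 1 − 0.9476 = 0.0524 bits per channel use.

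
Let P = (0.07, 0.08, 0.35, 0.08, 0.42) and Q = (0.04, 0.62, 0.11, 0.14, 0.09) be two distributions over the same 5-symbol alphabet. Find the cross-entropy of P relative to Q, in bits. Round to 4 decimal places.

H(P,Q) = −Σ p·log₂ q.
  −0.07·log₂(0.04) = 0.32507
  −0.08·log₂(0.62) = 0.05517
  −0.35·log₂(0.11) = 1.11455
  −0.08·log₂(0.14) = 0.22692
  −0.42·log₂(0.09) = 1.45905
H(P,Q) = 3.1808 bits.

3.1808 bits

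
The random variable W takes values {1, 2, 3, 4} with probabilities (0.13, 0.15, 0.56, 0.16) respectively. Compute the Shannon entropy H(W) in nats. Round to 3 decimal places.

H(W) = −Σ p·ln p.
  −(0.13)·ln(0.13) = 0.2652
  −(0.15)·ln(0.15) = 0.2846
  −(0.56)·ln(0.56) = 0.3247
  −(0.16)·ln(0.16) = 0.2932
Sum: 0.2652 + 0.2846 + 0.3247 + 0.2932 = 1.168 nats.

1.168 nats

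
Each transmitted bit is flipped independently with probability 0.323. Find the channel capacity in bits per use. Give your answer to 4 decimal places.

Binary symmetric channel: C = 1 − h₂(ε) where h₂ is the binary entropy function.
h₂(0.323) = −0.323·log₂0.323 − 0.677·log₂0.677 = 0.9076.
C = 1 − 0.9076 = 0.0924 bits per channel use.

0.0924 bits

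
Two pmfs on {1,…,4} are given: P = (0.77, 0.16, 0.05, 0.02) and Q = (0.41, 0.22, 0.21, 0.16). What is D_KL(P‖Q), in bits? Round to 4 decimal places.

D(P‖Q) = Σ p·log₂(p/q).
  0.77·log₂(0.77/0.41) = 0.70011
  0.16·log₂(0.16/0.22) = -0.07351
  0.05·log₂(0.05/0.21) = -0.10352
  0.02·log₂(0.02/0.16) = -0.06000
D(P‖Q) = 0.4631 bits.

0.4631 bits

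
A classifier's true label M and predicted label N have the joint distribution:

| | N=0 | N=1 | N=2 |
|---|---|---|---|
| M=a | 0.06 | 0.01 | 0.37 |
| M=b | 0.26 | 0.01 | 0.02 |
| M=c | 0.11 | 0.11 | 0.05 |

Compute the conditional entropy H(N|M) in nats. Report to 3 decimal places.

0.619 nats

Chain rule: H(N|M) = H(M,N) − H(M).
Marginals: p(M) = (0.4400, 0.2900, 0.2700), p(N) = (0.4300, 0.1300, 0.4400).
H(M,N) = 1.6926 nats; H(M) = 1.0737 nats.
H(N|M) = 1.6926 − 1.0737 = 0.619 nats.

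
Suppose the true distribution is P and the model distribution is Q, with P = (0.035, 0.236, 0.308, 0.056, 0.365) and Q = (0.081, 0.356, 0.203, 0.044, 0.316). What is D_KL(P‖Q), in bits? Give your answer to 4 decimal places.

0.0983 bits

D(P‖Q) = Σ p·log₂(p/q).
  0.035·log₂(0.035/0.081) = -0.04237
  0.236·log₂(0.236/0.356) = -0.13997
  0.308·log₂(0.308/0.203) = 0.18525
  0.056·log₂(0.056/0.044) = 0.01948
  0.365·log₂(0.365/0.316) = 0.07591
D(P‖Q) = 0.0983 bits.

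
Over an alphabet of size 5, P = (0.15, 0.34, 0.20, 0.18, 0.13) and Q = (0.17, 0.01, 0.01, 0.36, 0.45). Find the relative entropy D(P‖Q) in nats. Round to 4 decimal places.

D(P‖Q) = Σ p·ln(p/q).
  0.15·ln(0.15/0.17) = -0.01877
  0.34·ln(0.34/0.01) = 1.19896
  0.20·ln(0.20/0.01) = 0.59915
  0.18·ln(0.18/0.36) = -0.12477
  0.13·ln(0.13/0.45) = -0.16142
D(P‖Q) = 1.4931 nats.

1.4931 nats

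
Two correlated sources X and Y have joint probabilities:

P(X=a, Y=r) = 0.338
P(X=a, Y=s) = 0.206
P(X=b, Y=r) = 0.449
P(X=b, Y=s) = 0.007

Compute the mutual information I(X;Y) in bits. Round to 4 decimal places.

0.1743 bits

Marginals: p(X) = (0.5440, 0.4560), p(Y) = (0.7870, 0.2130).
I(X;Y) = Σ p(x,y)·log₂[p(x,y)/(p(x)p(y))].
  (a,r): 0.338·log₂(0.7895) = -0.11526
  (a,s): 0.206·log₂(1.7778) = 0.17100
  (b,r): 0.449·log₂(1.2511) = 0.14514
  (b,s): 0.007·log₂(0.0721) = -0.02656
Sum = 0.1743 bits.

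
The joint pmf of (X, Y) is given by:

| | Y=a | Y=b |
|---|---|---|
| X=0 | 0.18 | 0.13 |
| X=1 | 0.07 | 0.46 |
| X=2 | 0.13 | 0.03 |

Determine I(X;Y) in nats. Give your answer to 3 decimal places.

Marginals: p(X) = (0.3100, 0.5300, 0.1600), p(Y) = (0.3800, 0.6200).
I(X;Y) = H(X) + H(Y) − H(X,Y).
H(X) = 0.9928, H(Y) = 0.6641, H(X,Y) = 1.4877.
I(X;Y) = 0.9928 + 0.6641 − 1.4877 = 0.169 nats.

0.169 nats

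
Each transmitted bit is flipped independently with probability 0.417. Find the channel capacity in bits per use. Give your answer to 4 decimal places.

Binary symmetric channel: C = 1 − h₂(ε) where h₂ is the binary entropy function.
h₂(0.417) = −0.417·log₂0.417 − 0.583·log₂0.583 = 0.9800.
C = 1 − 0.9800 = 0.0200 bits per channel use.

0.0200 bits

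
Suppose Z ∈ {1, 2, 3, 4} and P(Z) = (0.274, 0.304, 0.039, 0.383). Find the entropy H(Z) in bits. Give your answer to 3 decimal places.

H(Z) = −Σ p·log₂ p.
  −(0.274)·log₂(0.274) = 0.5118
  −(0.304)·log₂(0.304) = 0.5222
  −(0.039)·log₂(0.039) = 0.1825
  −(0.383)·log₂(0.383) = 0.5303
Sum: 0.5118 + 0.5222 + 0.1825 + 0.5303 = 1.747 bits.

1.747 bits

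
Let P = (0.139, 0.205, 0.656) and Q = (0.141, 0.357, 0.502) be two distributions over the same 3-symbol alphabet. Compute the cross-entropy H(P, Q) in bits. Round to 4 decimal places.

H(P,Q) = −Σ p·log₂ q.
  −0.139·log₂(0.141) = 0.39285
  −0.205·log₂(0.357) = 0.30463
  −0.656·log₂(0.502) = 0.65222
H(P,Q) = 1.3497 bits.

1.3497 bits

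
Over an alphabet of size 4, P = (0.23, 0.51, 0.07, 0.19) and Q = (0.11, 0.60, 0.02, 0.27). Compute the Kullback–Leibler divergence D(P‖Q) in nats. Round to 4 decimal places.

0.1077 nats

D(P‖Q) = Σ p·ln(p/q).
  0.23·ln(0.23/0.11) = 0.16965
  0.51·ln(0.51/0.60) = -0.08288
  0.07·ln(0.07/0.02) = 0.08769
  0.19·ln(0.19/0.27) = -0.06677
D(P‖Q) = 0.1077 nats.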